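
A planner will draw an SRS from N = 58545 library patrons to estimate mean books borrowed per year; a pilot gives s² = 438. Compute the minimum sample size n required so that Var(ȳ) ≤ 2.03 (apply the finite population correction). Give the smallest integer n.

Without fpc, n₀ = s²/D = 438/2.03 = 215.7635.
With fpc, (1 − n/N)·s²/n ≤ D requires n ≥ n₀/(1 + n₀/N) = 215.7635/(1 + 215.7635/58545) = 214.9712.
Rounding up, n = 215.

215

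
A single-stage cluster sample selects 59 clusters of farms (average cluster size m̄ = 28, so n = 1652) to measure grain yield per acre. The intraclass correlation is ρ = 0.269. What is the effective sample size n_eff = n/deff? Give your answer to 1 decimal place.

199.9

deff = 1 + (28 − 1)·0.269 = 1 + 7.263 = 8.263.
n_eff = 1652 / 8.263 = 199.9.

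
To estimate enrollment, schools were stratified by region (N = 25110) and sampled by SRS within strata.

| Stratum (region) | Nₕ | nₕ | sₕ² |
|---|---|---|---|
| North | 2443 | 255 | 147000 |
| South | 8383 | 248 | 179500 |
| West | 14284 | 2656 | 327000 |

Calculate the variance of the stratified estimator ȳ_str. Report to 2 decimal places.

115.60

Var(ȳ_str) = Σₕ Wₕ²(1 − fₕ)sₕ²/nₕ with Wₕ = Nₕ/N, N = 25110.
North: Wₕ = 0.09729192; term = 0.09729192²·(1 − 0.10437986)·147000/255 = 4.887137.
South: Wₕ = 0.33385106; term = 0.33385106²·(1 − 0.02958368)·179500/248 = 78.284606.
West: Wₕ = 0.56885703; term = 0.56885703²·(1 − 0.18594231)·327000/2656 = 32.432552.
Sum = 115.6043.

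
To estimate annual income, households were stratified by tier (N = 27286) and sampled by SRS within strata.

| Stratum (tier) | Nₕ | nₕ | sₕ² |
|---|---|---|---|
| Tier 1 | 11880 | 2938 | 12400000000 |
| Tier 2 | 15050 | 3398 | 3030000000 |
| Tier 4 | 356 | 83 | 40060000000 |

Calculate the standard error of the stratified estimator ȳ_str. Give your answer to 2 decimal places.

935.54

Var(ȳ_str) = Σₕ Wₕ²(1 − fₕ)sₕ²/nₕ with Wₕ = Nₕ/N, N = 27286.
Tier 1: Wₕ = 0.43538811; term = 0.43538811²·(1 − 0.24730640)·12400000000/2938 = 602200.69.
Tier 2: Wₕ = 0.55156491; term = 0.55156491²·(1 − 0.22578073)·3030000000/3398 = 210027.65.
Tier 4: Wₕ = 0.01304698; term = 0.01304698²·(1 − 0.23314607)·40060000000/83 = 63003.655.
Sum = 875232.
SE = √(875232) = 935.54.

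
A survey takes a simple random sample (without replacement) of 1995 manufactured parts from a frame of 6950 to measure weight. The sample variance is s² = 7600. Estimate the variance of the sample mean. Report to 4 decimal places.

Under SRS without replacement, Var(ȳ) = (1 − f)·s²/n with f = n/N = 1995/6950 = 0.28705036.
Var(ȳ) = (1 − 0.28705036)·7600/1995 = 0.71294964·3.8095238 = 2.7159986.

2.7160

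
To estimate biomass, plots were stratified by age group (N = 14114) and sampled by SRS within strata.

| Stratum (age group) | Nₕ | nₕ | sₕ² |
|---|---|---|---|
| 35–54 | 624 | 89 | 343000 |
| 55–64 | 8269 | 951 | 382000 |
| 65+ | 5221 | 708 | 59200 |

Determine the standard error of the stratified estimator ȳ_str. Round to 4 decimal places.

Var(ȳ_str) = Σₕ Wₕ²(1 − fₕ)sₕ²/nₕ with Wₕ = Nₕ/N, N = 14114.
35–54: Wₕ = 0.04421142; term = 0.04421142²·(1 − 0.14262821)·343000/89 = 6.4586576.
55–64: Wₕ = 0.58587218; term = 0.58587218²·(1 − 0.11500786)·382000/951 = 122.01916.
65+: Wₕ = 0.36991640; term = 0.36991640²·(1 − 0.13560621)·59200/708 = 9.8902495.
Sum = 138.36807.
SE = √(138.36807) = 11.7630.

11.7630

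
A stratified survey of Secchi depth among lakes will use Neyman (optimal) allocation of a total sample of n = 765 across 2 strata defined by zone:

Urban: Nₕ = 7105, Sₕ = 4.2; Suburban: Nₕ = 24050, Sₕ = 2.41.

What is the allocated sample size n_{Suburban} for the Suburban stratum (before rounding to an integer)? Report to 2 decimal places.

505.00

Neyman allocation: nₕ = n·NₕSₕ / Σⱼ NⱼSⱼ.
Σ NⱼSⱼ = 7105·4.2 + 24050·2.41 = 87801.5.
n_{Suburban} = 765·24050·2.41 / 87801.5 = 505.00.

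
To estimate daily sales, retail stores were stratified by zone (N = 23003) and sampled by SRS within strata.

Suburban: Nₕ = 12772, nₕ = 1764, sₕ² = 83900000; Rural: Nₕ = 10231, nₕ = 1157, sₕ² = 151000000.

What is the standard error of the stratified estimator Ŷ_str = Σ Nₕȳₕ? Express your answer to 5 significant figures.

4.3362 × 10^6

Var(Ŷ_str) = Σₕ Nₕ²(1 − fₕ)sₕ²/nₕ.
Suburban: 12772²·(1 − 1764/12772)·83900000/1764 = 6.6869906 × 10^12.
Rural: 10231²·(1 − 1157/10231)·151000000/1157 = 1.2116033 × 10^13.
Sum = 1.8803024 × 10^13.
SE = √(1.8803024 × 10^13) = 4.3362 × 10^6.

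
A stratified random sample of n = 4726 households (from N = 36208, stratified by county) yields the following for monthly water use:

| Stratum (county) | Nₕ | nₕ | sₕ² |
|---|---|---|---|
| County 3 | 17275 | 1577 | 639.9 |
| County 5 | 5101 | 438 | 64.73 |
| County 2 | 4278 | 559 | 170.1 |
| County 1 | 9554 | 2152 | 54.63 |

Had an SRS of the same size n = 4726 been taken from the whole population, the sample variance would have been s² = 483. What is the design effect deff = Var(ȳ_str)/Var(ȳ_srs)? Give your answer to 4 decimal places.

1.0317

Var(ȳ_str) = Σ Wₕ²(1−fₕ)sₕ²/nₕ with Wₕ = Nₕ/36208:
  County 3: (17275/36208)²·(1−1577/17275)·639.9/1577 = 0.083933189
  County 5: (5101/36208)²·(1−438/5101)·64.73/438 = 0.0026812861
  County 2: (4278/36208)²·(1−559/4278)·170.1/559 = 0.0036927541
  County 1: (9554/36208)²·(1−2152/9554)·54.63/2152 = 0.0013693491
  → Var(ȳ_str) = 0.091676578.
Var(ȳ_srs) = (1 − 4726/36208)·483/4726 = 0.088860999.
deff = 0.091676578 / 0.088860999 = 1.0317.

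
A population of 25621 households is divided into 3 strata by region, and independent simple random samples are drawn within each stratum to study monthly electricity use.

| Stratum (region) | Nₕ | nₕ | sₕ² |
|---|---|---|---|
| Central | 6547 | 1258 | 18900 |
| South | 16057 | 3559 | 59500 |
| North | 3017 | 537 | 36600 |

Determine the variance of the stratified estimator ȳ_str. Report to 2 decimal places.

Var(ȳ_str) = Σₕ Wₕ²(1 − fₕ)sₕ²/nₕ with Wₕ = Nₕ/N, N = 25621.
Central: Wₕ = 0.25553257; term = 0.25553257²·(1 − 0.19214908)·18900/1258 = 0.79251031.
South: Wₕ = 0.62671246; term = 0.62671246²·(1 − 0.22164788)·59500/3559 = 5.1109514.
North: Wₕ = 0.11775497; term = 0.11775497²·(1 − 0.17799138)·36600/537 = 0.77685799.
Sum = 6.6803197.

6.68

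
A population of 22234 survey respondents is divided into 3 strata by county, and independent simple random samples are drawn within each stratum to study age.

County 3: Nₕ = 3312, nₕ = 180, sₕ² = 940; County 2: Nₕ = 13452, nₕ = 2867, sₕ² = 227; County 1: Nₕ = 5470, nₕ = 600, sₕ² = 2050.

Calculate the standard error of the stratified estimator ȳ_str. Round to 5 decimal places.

Var(ȳ_str) = Σₕ Wₕ²(1 − fₕ)sₕ²/nₕ with Wₕ = Nₕ/N, N = 22234.
County 3: Wₕ = 0.14896105; term = 0.14896105²·(1 − 0.05434783)·940/180 = 0.10958023.
County 2: Wₕ = 0.60501934; term = 0.60501934²·(1 − 0.21312816)·227/2867 = 0.022805557.
County 1: Wₕ = 0.24601961; term = 0.24601961²·(1 − 0.10968921)·2050/600 = 0.18411268.
Sum = 0.31649847.
SE = √(0.31649847) = 0.56258.

0.56258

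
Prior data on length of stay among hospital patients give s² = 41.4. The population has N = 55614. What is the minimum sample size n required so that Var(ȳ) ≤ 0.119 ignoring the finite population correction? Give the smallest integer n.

Without fpc, n₀ = s²/D = 41.4/0.119 = 347.8992.
Rounding up, n = 348.

348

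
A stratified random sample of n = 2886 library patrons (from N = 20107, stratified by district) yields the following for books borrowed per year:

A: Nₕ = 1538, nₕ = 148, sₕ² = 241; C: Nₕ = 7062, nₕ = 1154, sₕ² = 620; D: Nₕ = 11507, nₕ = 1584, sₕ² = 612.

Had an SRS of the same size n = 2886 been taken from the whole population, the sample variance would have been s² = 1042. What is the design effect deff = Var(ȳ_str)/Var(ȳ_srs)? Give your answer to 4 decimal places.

0.5600

Var(ȳ_str) = Σ Wₕ²(1−fₕ)sₕ²/nₕ with Wₕ = Nₕ/20107:
  A: (1538/20107)²·(1−148/1538)·241/148 = 0.0086105701
  C: (7062/20107)²·(1−1154/7062)·620/1154 = 0.055444634
  D: (11507/20107)²·(1−1584/11507)·612/1584 = 0.10912061
  → Var(ȳ_str) = 0.17317581.
Var(ȳ_srs) = (1 − 2886/20107)·1042/2886 = 0.30923061.
deff = 0.17317581 / 0.30923061 = 0.5600.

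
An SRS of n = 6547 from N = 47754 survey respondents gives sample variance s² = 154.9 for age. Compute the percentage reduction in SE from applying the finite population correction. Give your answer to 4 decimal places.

f = n/N = 6547/47754 = 0.13709846.
SE_no-fpc = √(s²/n) = 0.15381707; SE_fpc = √((1−f)s²/n) = 0.14288451.
Ratio = √(1−f) = 0.92892494. Reduction = 100·(1 − 0.92892494) = 7.1075%.

7.1075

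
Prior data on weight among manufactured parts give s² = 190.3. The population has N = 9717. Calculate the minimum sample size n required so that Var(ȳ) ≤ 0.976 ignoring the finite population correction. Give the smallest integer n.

195

Without fpc, n₀ = s²/D = 190.3/0.976 = 194.9795.
Rounding up, n = 195.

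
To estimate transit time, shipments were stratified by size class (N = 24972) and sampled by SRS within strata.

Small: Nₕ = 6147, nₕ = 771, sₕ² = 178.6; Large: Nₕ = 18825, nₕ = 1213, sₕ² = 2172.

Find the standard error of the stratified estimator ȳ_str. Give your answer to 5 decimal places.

Var(ȳ_str) = Σₕ Wₕ²(1 − fₕ)sₕ²/nₕ with Wₕ = Nₕ/N, N = 24972.
Small: Wₕ = 0.24615569; term = 0.24615569²·(1 − 0.12542704)·178.6/771 = 0.012275605.
Large: Wₕ = 0.75384431; term = 0.75384431²·(1 − 0.06443559)·2172/1213 = 0.95199799.
Sum = 0.9642736.
SE = √(0.9642736) = 0.98197.

0.98197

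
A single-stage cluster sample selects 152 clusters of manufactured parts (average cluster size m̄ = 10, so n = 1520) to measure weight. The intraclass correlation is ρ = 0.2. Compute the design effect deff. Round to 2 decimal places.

2.80

deff = 1 + (10 − 1)·0.2 = 1 + 1.8 = 2.8.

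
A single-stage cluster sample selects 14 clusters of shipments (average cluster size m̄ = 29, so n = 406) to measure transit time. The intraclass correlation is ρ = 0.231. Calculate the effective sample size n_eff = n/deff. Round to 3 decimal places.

deff = 1 + (29 − 1)·0.231 = 1 + 6.468 = 7.468.
n_eff = 406 / 7.468 = 54.365.

54.365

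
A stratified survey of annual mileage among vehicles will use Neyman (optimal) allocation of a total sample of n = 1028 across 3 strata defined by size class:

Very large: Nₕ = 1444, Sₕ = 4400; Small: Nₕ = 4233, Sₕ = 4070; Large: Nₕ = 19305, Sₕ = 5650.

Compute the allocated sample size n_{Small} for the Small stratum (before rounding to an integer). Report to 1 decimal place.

133.5

Neyman allocation: nₕ = n·NₕSₕ / Σⱼ NⱼSⱼ.
Σ NⱼSⱼ = 1444·4400 + 4233·4070 + 19305·5650 = 1.3265516 × 10^8.
n_{Small} = 1028·4233·4070 / (1.3265516 × 10^8) = 133.5.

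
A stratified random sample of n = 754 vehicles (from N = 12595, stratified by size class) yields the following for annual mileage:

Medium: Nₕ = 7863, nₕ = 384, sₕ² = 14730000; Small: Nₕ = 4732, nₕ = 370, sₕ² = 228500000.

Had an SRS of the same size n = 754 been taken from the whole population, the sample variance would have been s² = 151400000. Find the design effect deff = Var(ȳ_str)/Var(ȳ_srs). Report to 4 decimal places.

0.5010

Var(ȳ_str) = Σ Wₕ²(1−fₕ)sₕ²/nₕ with Wₕ = Nₕ/12595:
  Medium: (7863/12595)²·(1−384/7863)·14730000/384 = 14220.242
  Small: (4732/12595)²·(1−370/4732)·228500000/370 = 80356.041
  → Var(ȳ_str) = 94576.283.
Var(ȳ_srs) = (1 − 754/12595)·151400000/754 = 188775.11.
deff = 94576.283 / 188775.11 = 0.5010.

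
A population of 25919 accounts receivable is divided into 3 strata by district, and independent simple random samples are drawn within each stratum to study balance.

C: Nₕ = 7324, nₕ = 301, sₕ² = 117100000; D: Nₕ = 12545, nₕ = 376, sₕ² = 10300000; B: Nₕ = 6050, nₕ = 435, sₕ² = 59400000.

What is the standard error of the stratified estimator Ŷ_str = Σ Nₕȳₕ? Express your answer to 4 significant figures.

Var(Ŷ_str) = Σₕ Nₕ²(1 − fₕ)sₕ²/nₕ.
C: 7324²·(1 − 301/7324)·117100000/301 = 2.001066 × 10^13.
D: 12545²·(1 − 376/12545)·10300000/376 = 4.1819125 × 10^12.
B: 6050²·(1 − 435/6050)·59400000/435 = 4.6387645 × 10^12.
Sum = 2.8831337 × 10^13.
SE = √(2.8831337 × 10^13) = 5.369 × 10^6.

5.369 × 10^6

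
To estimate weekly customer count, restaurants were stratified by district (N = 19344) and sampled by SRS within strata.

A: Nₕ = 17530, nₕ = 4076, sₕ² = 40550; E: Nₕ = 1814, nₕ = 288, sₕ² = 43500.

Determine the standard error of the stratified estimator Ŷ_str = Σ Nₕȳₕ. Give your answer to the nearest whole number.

52578

Var(Ŷ_str) = Σₕ Nₕ²(1 − fₕ)sₕ²/nₕ.
A: 17530²·(1 − 4076/17530)·40550/4076 = 2.346335 × 10^9.
E: 1814²·(1 − 288/1814)·43500/288 = 4.181081 × 10^8.
Sum = 2.7644431 × 10^9.
SE = √(2.7644431 × 10^9) = 52578.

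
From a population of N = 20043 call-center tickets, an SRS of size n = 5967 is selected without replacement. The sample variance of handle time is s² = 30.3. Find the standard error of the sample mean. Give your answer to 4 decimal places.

Under SRS without replacement, Var(ȳ) = (1 − f)·s²/n with f = n/N = 5967/20043 = 0.29770992.
Var(ȳ) = (1 − 0.29770992)·30.3/5967 = 0.70229008·0.0050779286 = 0.0035661789.
SE(ȳ) = √(0.0035661789) = 0.0597.

0.0597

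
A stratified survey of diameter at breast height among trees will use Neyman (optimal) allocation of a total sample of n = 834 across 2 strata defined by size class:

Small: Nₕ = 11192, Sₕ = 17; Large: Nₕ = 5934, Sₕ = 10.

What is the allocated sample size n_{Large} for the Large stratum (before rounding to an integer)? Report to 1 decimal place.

Neyman allocation: nₕ = n·NₕSₕ / Σⱼ NⱼSⱼ.
Σ NⱼSⱼ = 11192·17 + 5934·10 = 249604.
n_{Large} = 834·5934·10 / 249604 = 198.3.

198.3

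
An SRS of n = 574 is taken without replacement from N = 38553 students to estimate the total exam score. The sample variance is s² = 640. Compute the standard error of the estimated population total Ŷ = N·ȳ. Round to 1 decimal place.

Var(Ŷ) = N²·Var(ȳ) = N²·(1 − n/N)·s²/n.
f = 574/38553 = 0.01488859; Var(ȳ) = 0.98511141·640/574 = 1.0983821.
Var(Ŷ) = 38553² · 1.0983821 = 1.6325625 × 10^9.
SE(Ŷ) = √(1.6325625 × 10^9) = 40405.0.

40405.0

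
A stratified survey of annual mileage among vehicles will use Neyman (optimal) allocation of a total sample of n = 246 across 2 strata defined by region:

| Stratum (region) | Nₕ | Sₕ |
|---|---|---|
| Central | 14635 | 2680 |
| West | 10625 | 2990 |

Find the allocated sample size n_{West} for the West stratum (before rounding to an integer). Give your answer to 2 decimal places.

110.09

Neyman allocation: nₕ = n·NₕSₕ / Σⱼ NⱼSⱼ.
Σ NⱼSⱼ = 14635·2680 + 10625·2990 = 7.099055 × 10^7.
n_{West} = 246·10625·2990 / (7.099055 × 10^7) = 110.09.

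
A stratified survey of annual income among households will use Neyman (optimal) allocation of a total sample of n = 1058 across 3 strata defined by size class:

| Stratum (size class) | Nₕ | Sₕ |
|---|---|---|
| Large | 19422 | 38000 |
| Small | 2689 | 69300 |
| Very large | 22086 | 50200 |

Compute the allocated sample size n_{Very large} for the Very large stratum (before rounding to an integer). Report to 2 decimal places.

576.96

Neyman allocation: nₕ = n·NₕSₕ / Σⱼ NⱼSⱼ.
Σ NⱼSⱼ = 19422·38000 + 2689·69300 + 22086·50200 = 2.0331009 × 10^9.
n_{Very large} = 1058·22086·50200 / (2.0331009 × 10^9) = 576.96.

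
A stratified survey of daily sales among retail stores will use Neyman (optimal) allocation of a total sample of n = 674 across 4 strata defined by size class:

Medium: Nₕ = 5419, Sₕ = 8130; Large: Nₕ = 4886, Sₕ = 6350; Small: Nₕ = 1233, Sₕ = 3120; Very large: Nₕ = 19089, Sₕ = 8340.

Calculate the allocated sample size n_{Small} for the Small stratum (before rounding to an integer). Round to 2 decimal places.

Neyman allocation: nₕ = n·NₕSₕ / Σⱼ NⱼSⱼ.
Σ NⱼSⱼ = 5419·8130 + 4886·6350 + 1233·3120 + 19089·8340 = 2.3813179 × 10^8.
n_{Small} = 674·1233·3120 / (2.3813179 × 10^8) = 10.89.

10.89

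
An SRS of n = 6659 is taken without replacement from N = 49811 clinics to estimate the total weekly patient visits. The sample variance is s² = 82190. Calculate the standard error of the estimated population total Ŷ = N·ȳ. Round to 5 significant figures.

162880

Var(Ŷ) = N²·Var(ȳ) = N²·(1 − n/N)·s²/n.
f = 6659/49811 = 0.13368533; Var(ȳ) = 0.86631467·82190/6659 = 10.692657.
Var(Ŷ) = 49811² · 10.692657 = 2.6529933 × 10^10.
SE(Ŷ) = √(2.6529933 × 10^10) = 162880.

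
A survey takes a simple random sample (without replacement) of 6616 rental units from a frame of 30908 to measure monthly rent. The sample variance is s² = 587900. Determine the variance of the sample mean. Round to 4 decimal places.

Under SRS without replacement, Var(ȳ) = (1 − f)·s²/n with f = n/N = 6616/30908 = 0.21405461.
Var(ȳ) = (1 − 0.21405461)·587900/6616 = 0.78594539·88.860339 = 69.839373.

69.8394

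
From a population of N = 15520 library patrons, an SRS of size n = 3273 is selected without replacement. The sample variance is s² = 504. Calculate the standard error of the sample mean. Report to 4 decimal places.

Under SRS without replacement, Var(ȳ) = (1 − f)·s²/n with f = n/N = 3273/15520 = 0.21088918.
Var(ȳ) = (1 − 0.21088918)·504/3273 = 0.78911082·0.15398717 = 0.12151294.
SE(ȳ) = √(0.12151294) = 0.3486.

0.3486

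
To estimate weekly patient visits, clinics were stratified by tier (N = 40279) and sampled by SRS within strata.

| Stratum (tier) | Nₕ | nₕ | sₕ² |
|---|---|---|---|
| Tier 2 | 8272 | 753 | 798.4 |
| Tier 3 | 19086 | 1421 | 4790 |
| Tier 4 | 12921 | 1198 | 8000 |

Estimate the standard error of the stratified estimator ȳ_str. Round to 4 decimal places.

Var(ȳ_str) = Σₕ Wₕ²(1 − fₕ)sₕ²/nₕ with Wₕ = Nₕ/N, N = 40279.
Tier 2: Wₕ = 0.20536756; term = 0.20536756²·(1 − 0.09102998)·798.4/753 = 0.040647965.
Tier 3: Wₕ = 0.47384493; term = 0.47384493²·(1 − 0.07445248)·4790/1421 = 0.70050725.
Tier 4: Wₕ = 0.32078751; term = 0.32078751²·(1 − 0.09271728)·8000/1198 = 0.62346302.
Sum = 1.3646182.
SE = √(1.3646182) = 1.1682.

1.1682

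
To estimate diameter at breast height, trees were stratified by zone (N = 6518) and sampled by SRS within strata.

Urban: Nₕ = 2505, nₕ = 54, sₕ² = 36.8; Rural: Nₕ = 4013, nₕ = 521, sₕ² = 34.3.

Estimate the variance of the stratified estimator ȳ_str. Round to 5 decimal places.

Var(ȳ_str) = Σₕ Wₕ²(1 − fₕ)sₕ²/nₕ with Wₕ = Nₕ/N, N = 6518.
Urban: Wₕ = 0.38432034; term = 0.38432034²·(1 − 0.02155689)·36.8/54 = 0.098486428.
Rural: Wₕ = 0.61567966; term = 0.61567966²·(1 − 0.12982806)·34.3/521 = 0.021715562.
Sum = 0.12020199.

0.12020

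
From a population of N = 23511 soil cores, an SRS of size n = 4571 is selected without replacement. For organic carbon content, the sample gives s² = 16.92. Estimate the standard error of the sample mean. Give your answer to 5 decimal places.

Under SRS without replacement, Var(ȳ) = (1 − f)·s²/n with f = n/N = 4571/23511 = 0.19441963.
Var(ȳ) = (1 − 0.19441963)·16.92/4571 = 0.80558037·0.003701597 = 0.0029819339.
SE(ȳ) = √(0.0029819339) = 0.05461.

0.05461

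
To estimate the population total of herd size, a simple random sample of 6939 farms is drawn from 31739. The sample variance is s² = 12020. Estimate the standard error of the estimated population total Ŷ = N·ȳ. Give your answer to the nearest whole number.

Var(Ŷ) = N²·Var(ȳ) = N²·(1 − n/N)·s²/n.
f = 6939/31739 = 0.21862693; Var(ȳ) = 0.78137307·12020/6939 = 1.3535242.
Var(Ŷ) = 31739² · 1.3535242 = 1.3634917 × 10^9.
SE(Ŷ) = √(1.3634917 × 10^9) = 36925.

36925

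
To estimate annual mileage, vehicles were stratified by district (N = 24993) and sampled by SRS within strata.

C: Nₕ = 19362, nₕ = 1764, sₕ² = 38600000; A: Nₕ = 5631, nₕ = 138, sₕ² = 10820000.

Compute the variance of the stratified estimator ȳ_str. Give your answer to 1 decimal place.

15818.6

Var(ȳ_str) = Σₕ Wₕ²(1 − fₕ)sₕ²/nₕ with Wₕ = Nₕ/N, N = 24993.
C: Wₕ = 0.77469692; term = 0.77469692²·(1 − 0.09110629)·38600000/1764 = 11936.183.
A: Wₕ = 0.22530308; term = 0.22530308²·(1 − 0.02450719)·10820000/138 = 3882.4558.
Sum = 15818.639.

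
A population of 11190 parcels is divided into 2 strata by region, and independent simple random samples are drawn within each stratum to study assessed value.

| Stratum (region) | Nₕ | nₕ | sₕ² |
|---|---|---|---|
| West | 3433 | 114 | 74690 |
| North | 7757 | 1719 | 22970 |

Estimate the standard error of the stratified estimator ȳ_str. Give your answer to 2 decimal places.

8.04

Var(ȳ_str) = Σₕ Wₕ²(1 − fₕ)sₕ²/nₕ with Wₕ = Nₕ/N, N = 11190.
West: Wₕ = 0.30679178; term = 0.30679178²·(1 − 0.03320711)·74690/114 = 59.618149.
North: Wₕ = 0.69320822; term = 0.69320822²·(1 − 0.22160629)·22970/1719 = 4.9981795.
Sum = 64.616329.
SE = √(64.616329) = 8.04.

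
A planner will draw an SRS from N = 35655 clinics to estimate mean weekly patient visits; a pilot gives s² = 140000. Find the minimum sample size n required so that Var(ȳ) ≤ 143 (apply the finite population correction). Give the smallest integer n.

Without fpc, n₀ = s²/D = 140000/143 = 979.0210.
With fpc, (1 − n/N)·s²/n ≤ D requires n ≥ n₀/(1 + n₀/N) = 979.0210/(1 + 979.0210/35655) = 952.8573.
Rounding up, n = 953.

953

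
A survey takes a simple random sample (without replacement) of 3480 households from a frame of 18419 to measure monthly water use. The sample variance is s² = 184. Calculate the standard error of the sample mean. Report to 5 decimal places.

0.20708

Under SRS without replacement, Var(ȳ) = (1 − f)·s²/n with f = n/N = 3480/18419 = 0.18893534.
Var(ȳ) = (1 − 0.18893534)·184/3480 = 0.81106466·0.052873563 = 0.042883879.
SE(ȳ) = √(0.042883879) = 0.20708.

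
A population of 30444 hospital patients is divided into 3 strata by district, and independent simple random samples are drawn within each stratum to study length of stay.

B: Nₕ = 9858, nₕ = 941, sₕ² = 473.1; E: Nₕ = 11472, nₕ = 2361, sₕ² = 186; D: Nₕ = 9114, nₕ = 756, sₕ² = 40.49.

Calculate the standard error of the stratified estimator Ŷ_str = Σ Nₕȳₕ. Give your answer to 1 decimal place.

Var(Ŷ_str) = Σₕ Nₕ²(1 − fₕ)sₕ²/nₕ.
B: 9858²·(1 − 941/9858)·473.1/941 = 4.4194773 × 10^7.
E: 11472²·(1 − 2361/11472)·186/2361 = 8.2342139 × 10^6.
D: 9114²·(1 − 756/9114)·40.49/756 = 4.0797859 × 10^6.
Sum = 5.6508773 × 10^7.
SE = √(5.6508773 × 10^7) = 7517.2.

7517.2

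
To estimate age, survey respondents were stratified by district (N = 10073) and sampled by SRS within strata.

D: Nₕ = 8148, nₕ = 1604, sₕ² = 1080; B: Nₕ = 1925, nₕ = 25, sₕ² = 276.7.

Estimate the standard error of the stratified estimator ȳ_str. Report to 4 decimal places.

0.8676

Var(ȳ_str) = Σₕ Wₕ²(1 − fₕ)sₕ²/nₕ with Wₕ = Nₕ/N, N = 10073.
D: Wₕ = 0.80889507; term = 0.80889507²·(1 − 0.19685812)·1080/1604 = 0.35383113.
B: Wₕ = 0.19110493; term = 0.19110493²·(1 − 0.01298701)·276.7/25 = 0.39896594.
Sum = 0.75279707.
SE = √(0.75279707) = 0.8676.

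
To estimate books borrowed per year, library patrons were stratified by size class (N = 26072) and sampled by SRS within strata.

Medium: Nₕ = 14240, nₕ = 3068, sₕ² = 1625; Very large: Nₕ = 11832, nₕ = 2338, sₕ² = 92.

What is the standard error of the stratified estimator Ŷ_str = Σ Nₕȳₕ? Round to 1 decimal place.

9417.2

Var(Ŷ_str) = Σₕ Nₕ²(1 − fₕ)sₕ²/nₕ.
Medium: 14240²·(1 − 3068/14240)·1625/3068 = 8.426339 × 10^7.
Very large: 11832²·(1 − 2338/11832)·92/2338 = 4.4202895 × 10^6.
Sum = 8.868368 × 10^7.
SE = √(8.868368 × 10^7) = 9417.2.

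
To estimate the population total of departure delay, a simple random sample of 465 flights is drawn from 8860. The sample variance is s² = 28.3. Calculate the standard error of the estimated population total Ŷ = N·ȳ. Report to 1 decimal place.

Var(Ŷ) = N²·Var(ȳ) = N²·(1 − n/N)·s²/n.
f = 465/8860 = 0.05248307; Var(ȳ) = 0.94751693·28.3/465 = 0.057666084.
Var(Ŷ) = 8860² · 0.057666084 = 4.5267645 × 10^6.
SE(Ŷ) = √(4.5267645 × 10^6) = 2127.6.

2127.6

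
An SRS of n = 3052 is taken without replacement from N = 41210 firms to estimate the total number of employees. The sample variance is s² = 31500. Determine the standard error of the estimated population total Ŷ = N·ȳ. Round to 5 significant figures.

Var(Ŷ) = N²·Var(ȳ) = N²·(1 − n/N)·s²/n.
f = 3052/41210 = 0.07405969; Var(ȳ) = 0.92594031·31500/3052 = 9.5567233.
Var(Ŷ) = 41210² · 9.5567233 = 1.622984 × 10^10.
SE(Ŷ) = √(1.622984 × 10^10) = 127400.

127400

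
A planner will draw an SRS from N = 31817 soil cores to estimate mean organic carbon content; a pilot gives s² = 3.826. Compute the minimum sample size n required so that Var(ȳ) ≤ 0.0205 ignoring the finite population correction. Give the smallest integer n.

187

Without fpc, n₀ = s²/D = 3.826/0.0205 = 186.6341.
Rounding up, n = 187.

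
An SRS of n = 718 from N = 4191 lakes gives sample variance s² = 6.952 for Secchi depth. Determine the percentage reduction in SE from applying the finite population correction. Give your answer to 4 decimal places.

f = n/N = 718/4191 = 0.17131949.
SE_no-fpc = √(s²/n) = 0.098399447; SE_fpc = √((1−f)s²/n) = 0.089574877.
Ratio = √(1−f) = 0.91031890. Reduction = 100·(1 − 0.91031890) = 8.9681%.

8.9681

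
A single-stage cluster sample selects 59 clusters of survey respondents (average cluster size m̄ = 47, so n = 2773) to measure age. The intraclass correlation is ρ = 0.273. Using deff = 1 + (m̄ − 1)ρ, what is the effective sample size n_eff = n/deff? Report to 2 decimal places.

deff = 1 + (47 − 1)·0.273 = 1 + 12.558 = 13.558.
n_eff = 2773 / 13.558 = 204.53.

204.53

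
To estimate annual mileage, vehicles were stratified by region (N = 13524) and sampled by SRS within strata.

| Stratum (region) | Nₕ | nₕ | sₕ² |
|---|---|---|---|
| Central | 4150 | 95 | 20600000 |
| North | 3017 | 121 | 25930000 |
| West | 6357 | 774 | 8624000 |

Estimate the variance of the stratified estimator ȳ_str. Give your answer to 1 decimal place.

32350.6

Var(ȳ_str) = Σₕ Wₕ²(1 − fₕ)sₕ²/nₕ with Wₕ = Nₕ/N, N = 13524.
Central: Wₕ = 0.30686188; term = 0.30686188²·(1 − 0.02289157)·20600000/95 = 19951.348.
North: Wₕ = 0.22308489; term = 0.22308489²·(1 − 0.04010607)·25930000/121 = 10237.188.
West: Wₕ = 0.47005324; term = 0.47005324²·(1 − 0.12175555)·8624000/774 = 2162.1076.
Sum = 32350.644.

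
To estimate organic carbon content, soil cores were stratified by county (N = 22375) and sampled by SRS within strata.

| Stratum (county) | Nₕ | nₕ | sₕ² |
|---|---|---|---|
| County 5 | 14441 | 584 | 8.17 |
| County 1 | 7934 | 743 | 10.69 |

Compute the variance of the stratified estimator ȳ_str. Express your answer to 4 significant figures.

0.007231

Var(ȳ_str) = Σₕ Wₕ²(1 − fₕ)sₕ²/nₕ with Wₕ = Nₕ/N, N = 22375.
County 5: Wₕ = 0.64540782; term = 0.64540782²·(1 − 0.04044041)·8.17/584 = 0.0055917739.
County 1: Wₕ = 0.35459218; term = 0.35459218²·(1 − 0.09364759)·10.69/743 = 0.0016396241.
Sum = 0.007231398.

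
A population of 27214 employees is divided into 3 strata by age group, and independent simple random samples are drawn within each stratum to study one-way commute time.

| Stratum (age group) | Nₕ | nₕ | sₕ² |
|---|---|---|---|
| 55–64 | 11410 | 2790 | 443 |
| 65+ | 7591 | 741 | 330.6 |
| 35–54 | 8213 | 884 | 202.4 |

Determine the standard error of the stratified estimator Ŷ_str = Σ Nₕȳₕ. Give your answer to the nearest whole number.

Var(Ŷ_str) = Σₕ Nₕ²(1 − fₕ)sₕ²/nₕ.
55–64: 11410²·(1 − 2790/11410)·443/2790 = 1.5616814 × 10^7.
65+: 7591²·(1 − 741/7591)·330.6/741 = 2.3199264 × 10^7.
35–54: 8213²·(1 − 884/8213)·202.4/884 = 1.3781763 × 10^7.
Sum = 5.2597841 × 10^7.
SE = √(5.2597841 × 10^7) = 7252.

7252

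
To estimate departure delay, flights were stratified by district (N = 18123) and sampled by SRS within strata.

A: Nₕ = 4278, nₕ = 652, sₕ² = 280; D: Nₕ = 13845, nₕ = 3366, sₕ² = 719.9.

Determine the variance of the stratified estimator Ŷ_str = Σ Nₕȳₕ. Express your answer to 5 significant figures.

3.7691 × 10^7

Var(Ŷ_str) = Σₕ Nₕ²(1 − fₕ)sₕ²/nₕ.
A: 4278²·(1 − 652/4278)·280/652 = 6.6616071 × 10^6.
D: 13845²·(1 − 3366/13845)·719.9/3366 = 3.102922 × 10^7.
Sum = 3.7690827 × 10^7.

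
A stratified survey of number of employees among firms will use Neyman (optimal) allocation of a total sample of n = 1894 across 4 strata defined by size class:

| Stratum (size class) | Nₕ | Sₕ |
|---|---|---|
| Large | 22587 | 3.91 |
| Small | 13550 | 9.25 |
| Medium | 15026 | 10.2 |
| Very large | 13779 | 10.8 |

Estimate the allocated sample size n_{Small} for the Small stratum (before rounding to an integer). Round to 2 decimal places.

460.30

Neyman allocation: nₕ = n·NₕSₕ / Σⱼ NⱼSⱼ.
Σ NⱼSⱼ = 22587·3.91 + 13550·9.25 + 15026·10.2 + 13779·10.8 = 515731.07.
n_{Small} = 1894·13550·9.25 / 515731.07 = 460.30.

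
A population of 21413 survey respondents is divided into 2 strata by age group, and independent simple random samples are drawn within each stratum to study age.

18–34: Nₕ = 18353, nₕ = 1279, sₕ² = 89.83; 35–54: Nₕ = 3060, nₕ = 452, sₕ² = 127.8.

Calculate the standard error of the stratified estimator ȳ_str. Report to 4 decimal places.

Var(ȳ_str) = Σₕ Wₕ²(1 − fₕ)sₕ²/nₕ with Wₕ = Nₕ/N, N = 21413.
18–34: Wₕ = 0.85709616; term = 0.85709616²·(1 − 0.06968888)·89.83/1279 = 0.04799966.
35–54: Wₕ = 0.14290384; term = 0.14290384²·(1 − 0.14771242)·127.8/452 = 0.0049211477.
Sum = 0.052920808.
SE = √(0.052920808) = 0.2300.

0.2300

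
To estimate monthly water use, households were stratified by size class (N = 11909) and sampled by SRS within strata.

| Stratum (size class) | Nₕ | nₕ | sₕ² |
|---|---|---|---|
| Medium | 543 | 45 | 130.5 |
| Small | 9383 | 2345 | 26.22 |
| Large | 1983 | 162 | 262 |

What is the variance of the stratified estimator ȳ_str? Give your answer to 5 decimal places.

Var(ȳ_str) = Σₕ Wₕ²(1 − fₕ)sₕ²/nₕ with Wₕ = Nₕ/N, N = 11909.
Medium: Wₕ = 0.04559577; term = 0.04559577²·(1 − 0.08287293)·130.5/45 = 0.0055293818.
Small: Wₕ = 0.78789151; term = 0.78789151²·(1 − 0.24992007)·26.22/2345 = 0.0052063125.
Large: Wₕ = 0.16651272; term = 0.16651272²·(1 − 0.08169440)·262/162 = 0.041178294.
Sum = 0.051913988.

0.05191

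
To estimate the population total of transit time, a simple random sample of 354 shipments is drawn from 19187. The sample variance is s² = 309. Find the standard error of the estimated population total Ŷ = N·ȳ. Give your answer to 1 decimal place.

Var(Ŷ) = N²·Var(ȳ) = N²·(1 − n/N)·s²/n.
f = 354/19187 = 0.01844999; Var(ȳ) = 0.98155001·309/354 = 0.8567767.
Var(Ŷ) = 19187² · 0.8567767 = 3.154146 × 10^8.
SE(Ŷ) = √(3.154146 × 10^8) = 17759.9.

17759.9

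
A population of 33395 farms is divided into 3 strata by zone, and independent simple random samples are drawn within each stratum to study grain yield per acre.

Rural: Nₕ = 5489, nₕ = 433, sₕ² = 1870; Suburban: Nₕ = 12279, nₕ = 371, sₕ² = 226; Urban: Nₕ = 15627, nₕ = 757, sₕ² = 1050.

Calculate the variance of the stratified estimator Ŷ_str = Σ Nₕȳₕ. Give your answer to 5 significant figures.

Var(Ŷ_str) = Σₕ Nₕ²(1 − fₕ)sₕ²/nₕ.
Rural: 5489²·(1 − 433/5489)·1870/433 = 1.1985441 × 10^8.
Suburban: 12279²·(1 − 371/12279)·226/371 = 8.9071005 × 10^7.
Urban: 15627²·(1 − 757/15627)·1050/757 = 3.2231462 × 10^8.
Sum = 5.3124004 × 10^8.

5.3124 × 10^8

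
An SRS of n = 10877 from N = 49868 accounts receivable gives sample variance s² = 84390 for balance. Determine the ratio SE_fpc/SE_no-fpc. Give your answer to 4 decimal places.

0.8842

f = n/N = 10877/49868 = 0.21811583.
SE_no-fpc = √(s²/n) = 2.7854215; SE_fpc = √((1−f)s²/n) = 2.4629871.
Ratio = √(1−f) = 0.88424215.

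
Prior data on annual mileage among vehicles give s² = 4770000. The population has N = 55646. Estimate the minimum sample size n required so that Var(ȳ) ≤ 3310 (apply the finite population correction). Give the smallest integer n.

Without fpc, n₀ = s²/D = 4770000/3310 = 1441.0876.
With fpc, (1 − n/N)·s²/n ≤ D requires n ≥ n₀/(1 + n₀/N) = 1441.0876/(1 + 1441.0876/55646) = 1404.7093.
Rounding up, n = 1405.

1405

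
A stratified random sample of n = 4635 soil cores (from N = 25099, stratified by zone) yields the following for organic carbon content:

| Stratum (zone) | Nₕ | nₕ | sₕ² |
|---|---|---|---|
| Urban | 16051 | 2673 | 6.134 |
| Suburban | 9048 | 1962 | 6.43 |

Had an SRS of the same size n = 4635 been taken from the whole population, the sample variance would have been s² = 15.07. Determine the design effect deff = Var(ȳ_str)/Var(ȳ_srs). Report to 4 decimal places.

0.4209

Var(ȳ_str) = Σ Wₕ²(1−fₕ)sₕ²/nₕ with Wₕ = Nₕ/25099:
  Urban: (16051/25099)²·(1−2673/16051)·6.134/2673 = 7.8221342 × 10^-4
  Suburban: (9048/25099)²·(1−1962/9048)·6.43/1962 = 3.335438 × 10^-4
  → Var(ȳ_str) = 0.0011157572.
Var(ȳ_srs) = (1 − 4635/25099)·15.07/4635 = 0.0026509261.
deff = 0.0011157572 / 0.0026509261 = 0.4209.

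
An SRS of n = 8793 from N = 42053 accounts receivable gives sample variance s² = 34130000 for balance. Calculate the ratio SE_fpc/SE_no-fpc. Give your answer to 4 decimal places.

0.8893

f = n/N = 8793/42053 = 0.20909329.
SE_no-fpc = √(s²/n) = 62.301658; SE_fpc = √((1−f)s²/n) = 55.406694.
Ratio = √(1−f) = 0.88932936.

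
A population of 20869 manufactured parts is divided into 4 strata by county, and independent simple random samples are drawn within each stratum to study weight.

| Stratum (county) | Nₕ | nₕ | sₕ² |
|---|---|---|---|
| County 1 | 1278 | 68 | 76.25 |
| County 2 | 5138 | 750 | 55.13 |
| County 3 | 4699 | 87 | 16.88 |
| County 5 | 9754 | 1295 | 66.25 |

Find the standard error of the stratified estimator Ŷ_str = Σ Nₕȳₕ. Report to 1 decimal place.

3437.6

Var(Ŷ_str) = Σₕ Nₕ²(1 − fₕ)sₕ²/nₕ.
County 1: 1278²·(1 − 68/1278)·76.25/68 = 1.7339923 × 10^6.
County 2: 5138²·(1 − 750/5138)·55.13/750 = 1.6572478 × 10^6.
County 3: 4699²·(1 − 87/4699)·16.88/87 = 4.2048251 × 10^6.
County 5: 9754²·(1 − 1295/9754)·66.25/1295 = 4.2210247 × 10^6.
Sum = 1.181709 × 10^7.
SE = √(1.181709 × 10^7) = 3437.6.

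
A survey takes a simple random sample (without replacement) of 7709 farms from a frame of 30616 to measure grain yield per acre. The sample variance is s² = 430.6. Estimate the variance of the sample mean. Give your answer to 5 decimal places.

0.04179

Under SRS without replacement, Var(ȳ) = (1 − f)·s²/n with f = n/N = 7709/30616 = 0.25179645.
Var(ȳ) = (1 − 0.25179645)·430.6/7709 = 0.74820355·0.055856791 = 0.041792249.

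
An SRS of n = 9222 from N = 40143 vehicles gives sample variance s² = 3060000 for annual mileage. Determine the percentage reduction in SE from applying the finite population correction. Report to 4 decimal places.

12.2349

f = n/N = 9222/40143 = 0.22972872.
SE_no-fpc = √(s²/n) = 18.215796; SE_fpc = √((1−f)s²/n) = 15.987112.
Ratio = √(1−f) = 0.87765100. Reduction = 100·(1 − 0.87765100) = 12.2349%.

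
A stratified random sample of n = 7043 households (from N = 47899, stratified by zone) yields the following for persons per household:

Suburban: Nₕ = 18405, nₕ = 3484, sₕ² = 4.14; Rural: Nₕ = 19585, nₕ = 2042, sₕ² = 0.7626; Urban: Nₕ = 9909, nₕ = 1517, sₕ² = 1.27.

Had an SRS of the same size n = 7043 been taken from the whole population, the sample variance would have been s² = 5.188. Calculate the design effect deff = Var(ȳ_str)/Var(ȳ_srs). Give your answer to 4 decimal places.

0.3637

Var(ȳ_str) = Σ Wₕ²(1−fₕ)sₕ²/nₕ with Wₕ = Nₕ/47899:
  Suburban: (18405/47899)²·(1−3484/18405)·4.14/3484 = 1.4223388 × 10^-4
  Rural: (19585/47899)²·(1−2042/19585)·0.7626/2042 = 5.5926238 × 10^-5
  Urban: (9909/47899)²·(1−1517/9909)·1.27/1517 = 3.0343142 × 10^-5
  → Var(ȳ_str) = 2.2850326 × 10^-4.
Var(ȳ_srs) = (1 − 7043/47899)·5.188/7043 = 6.2830668 × 10^-4.
deff = (2.2850326 × 10^-4) / (6.2830668 × 10^-4) = 0.3637.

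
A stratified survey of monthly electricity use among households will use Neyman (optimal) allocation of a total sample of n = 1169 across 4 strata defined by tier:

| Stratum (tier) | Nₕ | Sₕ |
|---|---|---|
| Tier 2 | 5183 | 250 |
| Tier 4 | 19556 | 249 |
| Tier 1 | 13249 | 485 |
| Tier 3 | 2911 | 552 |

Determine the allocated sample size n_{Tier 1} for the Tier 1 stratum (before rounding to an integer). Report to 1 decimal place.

529.1

Neyman allocation: nₕ = n·NₕSₕ / Σⱼ NⱼSⱼ.
Σ NⱼSⱼ = 5183·250 + 19556·249 + 13249·485 + 2911·552 = 1.4197831 × 10^7.
n_{Tier 1} = 1169·13249·485 / (1.4197831 × 10^7) = 529.1.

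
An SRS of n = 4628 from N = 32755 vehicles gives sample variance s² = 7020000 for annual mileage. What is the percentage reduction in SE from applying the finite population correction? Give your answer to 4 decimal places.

f = n/N = 4628/32755 = 0.14129141.
SE_no-fpc = √(s²/n) = 38.946809; SE_fpc = √((1−f)s²/n) = 36.090657.
Ratio = √(1−f) = 0.92666531. Reduction = 100·(1 − 0.92666531) = 7.3335%.

7.3335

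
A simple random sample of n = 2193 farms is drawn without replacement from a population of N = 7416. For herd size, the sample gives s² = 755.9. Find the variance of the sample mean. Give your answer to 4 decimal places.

Under SRS without replacement, Var(ȳ) = (1 − f)·s²/n with f = n/N = 2193/7416 = 0.29571197.
Var(ȳ) = (1 − 0.29571197)·755.9/2193 = 0.70428803·0.34468764 = 0.24275938.

0.2428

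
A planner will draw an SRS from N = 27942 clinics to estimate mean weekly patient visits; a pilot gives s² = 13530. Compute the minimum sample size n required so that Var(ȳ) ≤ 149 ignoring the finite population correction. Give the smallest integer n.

91

Without fpc, n₀ = s²/D = 13530/149 = 90.8054.
Rounding up, n = 91.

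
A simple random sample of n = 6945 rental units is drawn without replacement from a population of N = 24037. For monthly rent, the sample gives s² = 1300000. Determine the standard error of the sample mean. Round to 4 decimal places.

11.5370

Under SRS without replacement, Var(ȳ) = (1 − f)·s²/n with f = n/N = 6945/24037 = 0.28892957.
Var(ȳ) = (1 − 0.28892957)·1300000/6945 = 0.71107043·187.18503 = 133.10174.
SE(ȳ) = √(133.10174) = 11.5370.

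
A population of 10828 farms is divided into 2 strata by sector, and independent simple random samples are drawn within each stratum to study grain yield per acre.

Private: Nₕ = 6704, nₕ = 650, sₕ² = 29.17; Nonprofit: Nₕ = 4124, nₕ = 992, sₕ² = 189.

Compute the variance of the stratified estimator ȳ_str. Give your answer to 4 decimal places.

0.0365

Var(ȳ_str) = Σₕ Wₕ²(1 − fₕ)sₕ²/nₕ with Wₕ = Nₕ/N, N = 10828.
Private: Wₕ = 0.61913557; term = 0.61913557²·(1 − 0.09695704)·29.17/650 = 0.015534705.
Nonprofit: Wₕ = 0.38086443; term = 0.38086443²·(1 − 0.24054316)·189/992 = 0.020989111.
Sum = 0.036523816.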